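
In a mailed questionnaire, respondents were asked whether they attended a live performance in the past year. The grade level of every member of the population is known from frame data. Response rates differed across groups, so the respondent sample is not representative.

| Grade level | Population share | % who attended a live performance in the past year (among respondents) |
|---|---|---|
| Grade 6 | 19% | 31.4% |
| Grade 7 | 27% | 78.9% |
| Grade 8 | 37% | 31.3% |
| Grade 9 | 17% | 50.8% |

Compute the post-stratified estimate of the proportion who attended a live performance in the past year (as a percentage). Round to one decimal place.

Each cell contributes population-share × respondent value:
  Grade 6: 0.19 × 31.4 = 5.966
  Grade 7: 0.27 × 78.9 = 21.303
  Grade 8: 0.37 × 31.3 = 11.581
  Grade 9: 0.17 × 50.8 = 8.636
Post-stratified estimate = 47.486 → 47.5%.

47.5%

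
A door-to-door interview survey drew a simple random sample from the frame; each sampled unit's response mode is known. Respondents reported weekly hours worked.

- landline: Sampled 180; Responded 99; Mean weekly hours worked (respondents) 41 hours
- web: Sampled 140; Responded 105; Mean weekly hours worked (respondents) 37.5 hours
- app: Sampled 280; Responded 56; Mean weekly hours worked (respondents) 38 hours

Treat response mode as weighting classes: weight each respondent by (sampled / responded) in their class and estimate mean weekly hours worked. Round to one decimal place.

38.8

Class response rates: landline 99/180 = 55%, web 105/140 = 75%, app 56/280 = 20%.
With weight = n_sampled/n_responded per class, the weighted class total is n_sampled:
  landline: 180 × 41 = 7380
  web: 140 × 37.5 = 5250
  app: 280 × 38 = 10,640
Adjusted estimate = 23,270 / 600 = 38.7833 → 38.8.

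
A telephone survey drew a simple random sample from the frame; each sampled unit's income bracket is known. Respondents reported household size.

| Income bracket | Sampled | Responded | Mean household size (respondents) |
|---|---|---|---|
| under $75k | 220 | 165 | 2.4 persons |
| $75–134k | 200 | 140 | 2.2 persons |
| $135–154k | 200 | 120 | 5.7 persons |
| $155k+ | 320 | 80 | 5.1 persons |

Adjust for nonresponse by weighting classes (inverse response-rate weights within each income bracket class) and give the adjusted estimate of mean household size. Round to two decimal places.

3.98

Response rates by class: under $75k 165/220 = 75%, $75–134k 140/200 = 70%, $135–154k 120/200 = 60%, $155k+ 80/320 = 25%.
With weight = n_sampled/n_responded per class, the weighted class total is n_sampled:
  under $75k: 220 × 2.4 = 528
  $75–134k: 200 × 2.2 = 440
  $135–154k: 200 × 5.7 = 1140
  $155k+: 320 × 5.1 = 1632
Adjusted estimate = 3740 / 940 = 3.97872 → 3.98.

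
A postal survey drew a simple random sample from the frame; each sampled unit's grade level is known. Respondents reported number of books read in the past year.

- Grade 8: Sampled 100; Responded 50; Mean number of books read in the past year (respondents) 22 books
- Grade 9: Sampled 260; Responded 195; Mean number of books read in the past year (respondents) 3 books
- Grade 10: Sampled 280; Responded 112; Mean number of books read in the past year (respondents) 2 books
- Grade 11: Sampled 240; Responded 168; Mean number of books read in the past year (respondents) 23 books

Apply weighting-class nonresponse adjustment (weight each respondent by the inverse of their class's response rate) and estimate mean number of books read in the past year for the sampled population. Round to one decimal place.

10.3

Response rates by class: Grade 8 50/100 = 50%, Grade 9 195/260 = 75%, Grade 10 112/280 = 40%, Grade 11 168/240 = 70%.
Weighting each respondent by the inverse class response rate inflates each class back to its sampled size, so the class weight is n_sampled:
  Grade 8: 100 × 22 = 2200
  Grade 9: 260 × 3 = 780
  Grade 10: 280 × 2 = 560
  Grade 11: 240 × 23 = 5520
Adjusted estimate = 9060 / 880 = 10.2955 → 10.3.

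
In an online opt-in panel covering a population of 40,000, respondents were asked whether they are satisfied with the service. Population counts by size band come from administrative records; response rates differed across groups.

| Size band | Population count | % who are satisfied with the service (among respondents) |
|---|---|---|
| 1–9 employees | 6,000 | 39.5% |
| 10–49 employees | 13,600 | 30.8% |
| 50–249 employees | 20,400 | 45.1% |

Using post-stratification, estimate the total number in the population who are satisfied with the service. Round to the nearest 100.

15,800

Each cell contributes its population count × the respondent rate:
  1–9 employees: 6,000 × 39.5% = 2370
  10–49 employees: 13,600 × 30.8% = 4188.8
  50–249 employees: 20,400 × 45.1% = 9200.4
Estimated total = 15759.2 → 15,800.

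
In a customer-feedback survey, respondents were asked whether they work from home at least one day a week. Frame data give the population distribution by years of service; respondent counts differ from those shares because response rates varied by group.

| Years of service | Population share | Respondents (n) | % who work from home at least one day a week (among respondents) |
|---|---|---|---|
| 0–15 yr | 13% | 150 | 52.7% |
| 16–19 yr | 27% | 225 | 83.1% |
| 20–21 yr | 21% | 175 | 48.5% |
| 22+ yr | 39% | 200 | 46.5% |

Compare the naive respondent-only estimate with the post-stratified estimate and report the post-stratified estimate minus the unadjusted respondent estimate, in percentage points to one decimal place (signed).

Without adjustment, the pooled respondent share is:
  (150/750)×52.7 + (225/750)×83.1 + (175/750)×48.5 + (200/750)×46.5 = 59.1867%
Reweighting by population years of service shares:
  0.13×52.7 + 0.27×83.1 + 0.21×48.5 + 0.39×46.5 = 57.608%
Difference = 57.608 − 59.1867 = -1.5787 pp.

-1.6 percentage points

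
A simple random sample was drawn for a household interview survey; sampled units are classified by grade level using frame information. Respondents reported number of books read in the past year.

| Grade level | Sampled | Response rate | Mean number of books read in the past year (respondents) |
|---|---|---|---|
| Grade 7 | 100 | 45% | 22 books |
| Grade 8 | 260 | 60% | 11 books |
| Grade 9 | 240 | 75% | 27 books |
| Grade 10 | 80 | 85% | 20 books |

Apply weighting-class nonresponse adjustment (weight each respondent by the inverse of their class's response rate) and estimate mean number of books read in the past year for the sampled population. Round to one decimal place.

19.3

Inverse-response-rate weighting restores each class to its sampled count, so class totals weight by n_sampled:
  Grade 7: 100 × 22 = 2200
  Grade 8: 260 × 11 = 2860
  Grade 9: 240 × 27 = 6480
  Grade 10: 80 × 20 = 1600
Adjusted estimate = 13,140 / 680 = 19.3235 → 19.3.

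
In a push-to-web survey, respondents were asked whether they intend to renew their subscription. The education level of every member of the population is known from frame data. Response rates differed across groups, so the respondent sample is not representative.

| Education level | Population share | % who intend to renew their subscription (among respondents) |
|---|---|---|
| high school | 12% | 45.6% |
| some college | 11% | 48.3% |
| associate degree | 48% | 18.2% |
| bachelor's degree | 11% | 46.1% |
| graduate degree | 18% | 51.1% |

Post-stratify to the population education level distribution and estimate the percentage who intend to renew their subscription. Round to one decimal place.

Post-stratification weights by population share, not respondent share:
  high school: 0.12 × 45.6 = 5.472
  some college: 0.11 × 48.3 = 5.313
  associate degree: 0.48 × 18.2 = 8.736
  bachelor's degree: 0.11 × 46.1 = 5.071
  graduate degree: 0.18 × 51.1 = 9.198
Post-stratified estimate = 33.79 → 33.8%.

33.8%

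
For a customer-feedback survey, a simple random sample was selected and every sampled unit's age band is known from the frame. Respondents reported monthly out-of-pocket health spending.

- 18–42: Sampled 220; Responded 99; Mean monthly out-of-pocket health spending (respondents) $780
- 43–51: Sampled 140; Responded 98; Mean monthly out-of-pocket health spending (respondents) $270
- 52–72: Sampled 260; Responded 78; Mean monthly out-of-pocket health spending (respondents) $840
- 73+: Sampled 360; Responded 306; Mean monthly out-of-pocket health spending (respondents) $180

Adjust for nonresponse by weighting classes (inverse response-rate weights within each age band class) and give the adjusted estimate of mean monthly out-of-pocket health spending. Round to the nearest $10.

$500

Response rates by class: 18–42 99/220 = 45%, 43–51 98/140 = 70%, 52–72 78/260 = 30%, 73+ 306/360 = 85%.
With weight = n_sampled/n_responded per class, the weighted class total is n_sampled:
  18–42: 220 × 780 = 171,600
  43–51: 140 × 270 = 37,800
  52–72: 260 × 840 = 218,400
  73+: 360 × 180 = 64,800
Adjusted estimate = 492,600 / 980 = 502.653 → $500.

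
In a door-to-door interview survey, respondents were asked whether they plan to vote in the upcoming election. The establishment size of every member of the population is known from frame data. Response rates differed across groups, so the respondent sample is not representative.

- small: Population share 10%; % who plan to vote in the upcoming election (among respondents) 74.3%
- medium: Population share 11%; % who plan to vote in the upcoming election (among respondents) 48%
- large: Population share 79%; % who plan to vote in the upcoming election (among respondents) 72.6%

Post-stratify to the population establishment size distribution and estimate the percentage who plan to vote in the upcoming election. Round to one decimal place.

70.1%

Post-stratification weights by population share, not respondent share:
  small: 0.1 × 74.3 = 7.43
  medium: 0.11 × 48 = 5.28
  large: 0.79 × 72.6 = 57.354
Post-stratified estimate = 70.064 → 70.1%.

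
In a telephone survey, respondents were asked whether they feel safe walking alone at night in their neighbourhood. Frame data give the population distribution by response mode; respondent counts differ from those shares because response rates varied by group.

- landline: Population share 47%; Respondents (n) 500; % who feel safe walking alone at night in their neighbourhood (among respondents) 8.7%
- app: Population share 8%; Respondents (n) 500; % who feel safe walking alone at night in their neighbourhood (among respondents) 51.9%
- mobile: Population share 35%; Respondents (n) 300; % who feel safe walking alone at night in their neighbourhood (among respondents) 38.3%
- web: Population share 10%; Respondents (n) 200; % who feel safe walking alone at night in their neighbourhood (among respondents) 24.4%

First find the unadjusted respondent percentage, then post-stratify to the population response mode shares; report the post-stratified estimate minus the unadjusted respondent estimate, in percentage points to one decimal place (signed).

-7.0 percentage points

Naive respondent-only estimate (weights = respondent counts):
  (500/1500)×8.7 + (500/1500)×51.9 + (300/1500)×38.3 + (200/1500)×24.4 = 31.1133%
Post-stratified estimate weights by population shares:
  0.47×8.7 + 0.08×51.9 + 0.35×38.3 + 0.1×24.4 = 24.086%
Difference = 24.086 − 31.1133 = -7.0273 pp.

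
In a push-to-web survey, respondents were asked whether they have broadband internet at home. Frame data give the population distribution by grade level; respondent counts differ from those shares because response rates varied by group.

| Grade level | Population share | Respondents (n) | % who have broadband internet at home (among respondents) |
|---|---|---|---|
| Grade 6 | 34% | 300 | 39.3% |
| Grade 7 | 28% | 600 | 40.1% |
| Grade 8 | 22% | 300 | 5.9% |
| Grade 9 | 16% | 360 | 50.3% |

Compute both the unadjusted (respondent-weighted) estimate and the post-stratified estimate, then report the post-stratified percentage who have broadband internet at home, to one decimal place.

Without adjustment, the pooled respondent share is:
  (300/1560)×39.3 + (600/1560)×40.1 + (300/1560)×5.9 + (360/1560)×50.3 = 35.7231%
Reweighting by population grade level shares:
  0.34×39.3 + 0.28×40.1 + 0.22×5.9 + 0.16×50.3 = 33.936%

33.9%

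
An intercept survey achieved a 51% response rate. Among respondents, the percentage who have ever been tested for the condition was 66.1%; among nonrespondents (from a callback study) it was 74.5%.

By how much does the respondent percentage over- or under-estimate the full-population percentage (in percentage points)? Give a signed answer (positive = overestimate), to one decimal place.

-4.1 percentage points

Nonresponse fraction = 1 − 0.51 = 0.49.
Bias = (nonresponse fraction) × (respondent percentage − nonrespondent percentage)
     = 0.49 × (66.1 − 74.5) = 0.49 × -8.4 = -4.116.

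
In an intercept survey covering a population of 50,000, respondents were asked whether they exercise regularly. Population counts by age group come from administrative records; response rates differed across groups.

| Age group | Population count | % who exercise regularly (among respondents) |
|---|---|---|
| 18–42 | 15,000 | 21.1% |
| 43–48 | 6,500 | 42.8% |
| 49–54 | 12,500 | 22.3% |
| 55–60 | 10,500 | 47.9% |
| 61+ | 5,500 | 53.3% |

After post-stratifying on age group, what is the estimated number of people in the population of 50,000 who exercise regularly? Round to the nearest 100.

16,700

Apply each group's respondent rate to its population count:
  18–42: 15,000 × 21.1% = 3165
  43–48: 6,500 × 42.8% = 2782
  49–54: 12,500 × 22.3% = 2787.5
  55–60: 10,500 × 47.9% = 5029.5
  61+: 5,500 × 53.3% = 2931.5
Estimated total = 16695.5 → 16,700.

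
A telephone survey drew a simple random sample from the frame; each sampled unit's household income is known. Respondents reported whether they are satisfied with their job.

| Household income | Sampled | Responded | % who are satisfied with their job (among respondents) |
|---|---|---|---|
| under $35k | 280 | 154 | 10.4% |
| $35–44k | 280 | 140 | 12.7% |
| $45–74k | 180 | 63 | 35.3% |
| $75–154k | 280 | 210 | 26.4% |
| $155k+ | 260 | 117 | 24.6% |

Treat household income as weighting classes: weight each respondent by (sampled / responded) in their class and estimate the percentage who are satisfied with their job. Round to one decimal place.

20.8%

Response rates by class: under $35k 154/280 = 55%, $35–44k 140/280 = 50%, $45–74k 63/180 = 35%, $75–154k 210/280 = 75%, $155k+ 117/260 = 45%.
Inverse-response-rate weighting restores each class to its sampled count, so class totals weight by n_sampled:
  under $35k: 280 × 10.4 = 2912
  $35–44k: 280 × 12.7 = 3556
  $45–74k: 180 × 35.3 = 6354
  $75–154k: 280 × 26.4 = 7392
  $155k+: 260 × 24.6 = 6396
Adjusted estimate = 26,610 / 1,280 = 20.7891 → 20.8%.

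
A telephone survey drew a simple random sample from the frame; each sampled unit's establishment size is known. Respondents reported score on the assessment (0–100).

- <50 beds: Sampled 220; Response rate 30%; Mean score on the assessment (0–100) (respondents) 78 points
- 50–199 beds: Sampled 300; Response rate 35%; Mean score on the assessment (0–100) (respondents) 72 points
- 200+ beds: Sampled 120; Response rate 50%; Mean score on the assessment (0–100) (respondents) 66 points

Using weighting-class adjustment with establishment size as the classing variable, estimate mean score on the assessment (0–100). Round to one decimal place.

Each respondent's weight = sampled/responded in their class; summing within a class gives n_sampled, so:
  <50 beds: 220 × 78 = 17,160
  50–199 beds: 300 × 72 = 21,600
  200+ beds: 120 × 66 = 7920
Adjusted estimate = 46,680 / 640 = 72.9375 → 72.9.

72.9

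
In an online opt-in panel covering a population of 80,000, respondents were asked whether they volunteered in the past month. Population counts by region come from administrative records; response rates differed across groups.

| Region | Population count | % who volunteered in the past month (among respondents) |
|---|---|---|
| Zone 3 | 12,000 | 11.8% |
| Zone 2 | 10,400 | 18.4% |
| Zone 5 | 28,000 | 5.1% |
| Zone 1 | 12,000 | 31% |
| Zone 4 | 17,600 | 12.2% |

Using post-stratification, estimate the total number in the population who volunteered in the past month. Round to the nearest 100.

Apply each group's respondent rate to its population count:
  Zone 3: 12,000 × 11.8% = 1416
  Zone 2: 10,400 × 18.4% = 1913.6
  Zone 5: 28,000 × 5.1% = 1428
  Zone 1: 12,000 × 31% = 3720
  Zone 4: 17,600 × 12.2% = 2147.2
Estimated total = 10624.8 → 10,600.

10,600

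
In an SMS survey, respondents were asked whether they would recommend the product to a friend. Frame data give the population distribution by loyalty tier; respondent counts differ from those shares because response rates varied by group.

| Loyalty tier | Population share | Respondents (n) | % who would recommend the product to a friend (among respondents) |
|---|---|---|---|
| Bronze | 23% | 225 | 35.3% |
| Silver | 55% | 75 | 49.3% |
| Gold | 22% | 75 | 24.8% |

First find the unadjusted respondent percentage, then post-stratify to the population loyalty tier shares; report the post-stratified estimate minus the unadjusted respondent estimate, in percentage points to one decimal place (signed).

Without adjustment, the pooled respondent share is:
  (225/375)×35.3 + (75/375)×49.3 + (75/375)×24.8 = 36%
Post-stratifying to population shares instead:
  0.23×35.3 + 0.55×49.3 + 0.22×24.8 = 40.69%
Difference = 40.69 − 36 = 4.69 pp.

+4.7 percentage points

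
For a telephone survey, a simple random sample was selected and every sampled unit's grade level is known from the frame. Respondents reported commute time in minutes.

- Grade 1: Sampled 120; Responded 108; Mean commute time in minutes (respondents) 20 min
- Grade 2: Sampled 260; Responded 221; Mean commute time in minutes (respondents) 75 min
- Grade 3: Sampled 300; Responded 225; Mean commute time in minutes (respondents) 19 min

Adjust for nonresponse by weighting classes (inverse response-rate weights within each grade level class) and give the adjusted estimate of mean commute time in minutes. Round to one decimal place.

40.6

Class response rates: Grade 1 108/120 = 90%, Grade 2 221/260 = 85%, Grade 3 225/300 = 75%.
Inverse-response-rate weighting restores each class to its sampled count, so class totals weight by n_sampled:
  Grade 1: 120 × 20 = 2400
  Grade 2: 260 × 75 = 19,500
  Grade 3: 300 × 19 = 5700
Adjusted estimate = 27,600 / 680 = 40.5882 → 40.6.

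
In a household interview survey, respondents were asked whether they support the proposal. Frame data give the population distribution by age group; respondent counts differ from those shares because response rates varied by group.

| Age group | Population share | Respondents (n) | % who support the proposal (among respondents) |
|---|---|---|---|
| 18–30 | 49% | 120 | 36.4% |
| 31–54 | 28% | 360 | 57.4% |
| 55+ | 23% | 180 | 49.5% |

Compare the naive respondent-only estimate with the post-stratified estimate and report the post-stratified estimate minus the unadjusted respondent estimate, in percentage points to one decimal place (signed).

-6.1 percentage points

Unadjusted (pooled respondent) estimate weights by respondent counts:
  (120/660)×36.4 + (360/660)×57.4 + (180/660)×49.5 = 51.4273%
Reweighting by population age group shares:
  0.49×36.4 + 0.28×57.4 + 0.23×49.5 = 45.293%
Difference = 45.293 − 51.4273 = -6.1343 pp.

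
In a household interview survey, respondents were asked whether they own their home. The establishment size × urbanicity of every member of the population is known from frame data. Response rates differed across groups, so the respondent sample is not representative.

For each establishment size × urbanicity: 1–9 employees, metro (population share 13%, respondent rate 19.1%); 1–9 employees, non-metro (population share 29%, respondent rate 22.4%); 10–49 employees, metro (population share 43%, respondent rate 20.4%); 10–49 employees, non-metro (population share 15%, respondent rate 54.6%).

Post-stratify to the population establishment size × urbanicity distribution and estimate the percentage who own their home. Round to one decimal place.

Weight each group's respondent value by its population share:
  1–9 employees, metro: 0.13 × 19.1 = 2.483
  1–9 employees, non-metro: 0.29 × 22.4 = 6.496
  10–49 employees, metro: 0.43 × 20.4 = 8.772
  10–49 employees, non-metro: 0.15 × 54.6 = 8.19
Post-stratified estimate = 25.941 → 25.9%.

25.9%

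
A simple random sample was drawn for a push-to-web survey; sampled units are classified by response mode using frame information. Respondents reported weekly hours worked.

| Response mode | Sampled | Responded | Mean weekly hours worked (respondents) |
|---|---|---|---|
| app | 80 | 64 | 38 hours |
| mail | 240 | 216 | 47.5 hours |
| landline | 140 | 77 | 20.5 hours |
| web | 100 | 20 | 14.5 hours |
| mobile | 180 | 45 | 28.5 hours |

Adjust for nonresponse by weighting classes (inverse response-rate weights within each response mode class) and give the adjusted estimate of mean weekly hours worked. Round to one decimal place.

Class response rates: app 64/80 = 80%, mail 216/240 = 90%, landline 77/140 = 55%, web 20/100 = 20%, mobile 45/180 = 25%.
With weight = n_sampled/n_responded per class, the weighted class total is n_sampled:
  app: 80 × 38 = 3040
  mail: 240 × 47.5 = 11,400
  landline: 140 × 20.5 = 2870
  web: 100 × 14.5 = 1450
  mobile: 180 × 28.5 = 5130
Adjusted estimate = 23,890 / 740 = 32.2838 → 32.3.

32.3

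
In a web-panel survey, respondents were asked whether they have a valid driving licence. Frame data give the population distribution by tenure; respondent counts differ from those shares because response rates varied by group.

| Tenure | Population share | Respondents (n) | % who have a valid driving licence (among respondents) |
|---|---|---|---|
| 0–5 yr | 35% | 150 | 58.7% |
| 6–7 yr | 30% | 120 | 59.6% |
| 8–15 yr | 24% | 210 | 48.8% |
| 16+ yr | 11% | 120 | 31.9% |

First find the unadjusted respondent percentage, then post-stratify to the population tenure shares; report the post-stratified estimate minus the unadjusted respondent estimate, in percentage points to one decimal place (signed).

Naive respondent-only estimate (weights = respondent counts):
  (150/600)×58.7 + (120/600)×59.6 + (210/600)×48.8 + (120/600)×31.9 = 50.055%
Post-stratified estimate weights by population shares:
  0.35×58.7 + 0.3×59.6 + 0.24×48.8 + 0.11×31.9 = 53.646%
Difference = 53.646 − 50.055 = 3.591 pp.

+3.6 percentage points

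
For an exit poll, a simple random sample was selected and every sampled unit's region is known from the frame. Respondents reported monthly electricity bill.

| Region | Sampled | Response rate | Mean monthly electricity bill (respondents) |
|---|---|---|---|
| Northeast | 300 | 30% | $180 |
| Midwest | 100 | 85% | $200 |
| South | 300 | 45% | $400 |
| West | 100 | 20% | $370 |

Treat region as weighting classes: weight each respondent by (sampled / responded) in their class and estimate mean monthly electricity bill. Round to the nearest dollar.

With weight = n_sampled/n_responded per class, the weighted class total is n_sampled:
  Northeast: 300 × 180 = 54,000
  Midwest: 100 × 200 = 20,000
  South: 300 × 400 = 120,000
  West: 100 × 370 = 37,000
Adjusted estimate = 231,000 / 800 = 288.75 → $289.

$289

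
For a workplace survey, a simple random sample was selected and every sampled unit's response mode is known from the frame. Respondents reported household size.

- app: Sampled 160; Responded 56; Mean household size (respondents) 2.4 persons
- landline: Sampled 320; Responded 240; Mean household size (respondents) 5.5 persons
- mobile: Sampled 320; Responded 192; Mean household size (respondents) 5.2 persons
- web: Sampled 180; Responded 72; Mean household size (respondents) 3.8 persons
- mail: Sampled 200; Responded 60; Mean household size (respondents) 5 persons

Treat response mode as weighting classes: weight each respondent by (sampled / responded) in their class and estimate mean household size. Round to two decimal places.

4.65

Class response rates: app 56/160 = 35%, landline 240/320 = 75%, mobile 192/320 = 60%, web 72/180 = 40%, mail 60/200 = 30%.
Inverse-response-rate weighting restores each class to its sampled count, so class totals weight by n_sampled:
  app: 160 × 2.4 = 384
  landline: 320 × 5.5 = 1760
  mobile: 320 × 5.2 = 1664
  web: 180 × 3.8 = 684
  mail: 200 × 5 = 1000
Adjusted estimate = 5492 / 1,180 = 4.65424 → 4.65.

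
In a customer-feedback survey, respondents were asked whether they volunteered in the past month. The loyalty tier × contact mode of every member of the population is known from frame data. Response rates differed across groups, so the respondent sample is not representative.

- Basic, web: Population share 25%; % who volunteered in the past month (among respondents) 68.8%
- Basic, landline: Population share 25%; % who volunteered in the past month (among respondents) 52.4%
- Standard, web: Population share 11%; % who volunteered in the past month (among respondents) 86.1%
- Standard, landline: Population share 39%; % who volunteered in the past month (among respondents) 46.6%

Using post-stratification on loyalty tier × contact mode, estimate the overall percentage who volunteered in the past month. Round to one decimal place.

Reweight to the known loyalty tier × contact mode distribution:
  Basic, web: 0.25 × 68.8 = 17.2
  Basic, landline: 0.25 × 52.4 = 13.1
  Standard, web: 0.11 × 86.1 = 9.471
  Standard, landline: 0.39 × 46.6 = 18.174
Post-stratified estimate = 57.945 → 57.9%.

57.9%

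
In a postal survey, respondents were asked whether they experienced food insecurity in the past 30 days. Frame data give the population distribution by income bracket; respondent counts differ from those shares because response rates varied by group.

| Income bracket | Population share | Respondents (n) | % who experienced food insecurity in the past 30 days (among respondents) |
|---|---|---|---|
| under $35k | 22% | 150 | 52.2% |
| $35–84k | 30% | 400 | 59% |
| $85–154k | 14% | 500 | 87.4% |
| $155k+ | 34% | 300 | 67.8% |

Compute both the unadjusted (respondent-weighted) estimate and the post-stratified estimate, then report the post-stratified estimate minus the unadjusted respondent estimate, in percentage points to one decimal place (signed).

Without adjustment, the pooled respondent share is:
  (150/1350)×52.2 + (400/1350)×59 + (500/1350)×87.4 + (300/1350)×67.8 = 70.7185%
Post-stratifying to population shares instead:
  0.22×52.2 + 0.3×59 + 0.14×87.4 + 0.34×67.8 = 64.472%
Difference = 64.472 − 70.7185 = -6.2465 pp.

-6.2 percentage points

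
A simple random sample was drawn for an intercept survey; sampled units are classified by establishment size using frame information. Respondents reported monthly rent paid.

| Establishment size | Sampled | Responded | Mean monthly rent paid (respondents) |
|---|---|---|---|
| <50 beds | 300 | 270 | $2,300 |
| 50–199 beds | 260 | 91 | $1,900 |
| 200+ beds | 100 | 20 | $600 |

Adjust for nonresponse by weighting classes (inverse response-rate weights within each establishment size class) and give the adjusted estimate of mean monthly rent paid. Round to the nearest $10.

Response rates by class: <50 beds 270/300 = 90%, 50–199 beds 91/260 = 35%, 200+ beds 20/100 = 20%.
With weight = n_sampled/n_responded per class, the weighted class total is n_sampled:
  <50 beds: 300 × 2300 = 690,000
  50–199 beds: 260 × 1900 = 494,000
  200+ beds: 100 × 600 = 60,000
Adjusted estimate = 1,244,000 / 660 = 1884.85 → $1,880.

$1,880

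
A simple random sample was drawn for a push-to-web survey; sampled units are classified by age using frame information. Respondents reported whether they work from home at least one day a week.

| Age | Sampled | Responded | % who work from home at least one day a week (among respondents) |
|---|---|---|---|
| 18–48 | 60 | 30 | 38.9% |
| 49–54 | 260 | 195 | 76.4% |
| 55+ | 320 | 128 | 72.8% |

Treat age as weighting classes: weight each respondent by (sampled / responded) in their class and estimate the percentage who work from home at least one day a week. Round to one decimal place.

71.1%

Class response rates: 18–48 30/60 = 50%, 49–54 195/260 = 75%, 55+ 128/320 = 40%.
Inverse-response-rate weighting restores each class to its sampled count, so class totals weight by n_sampled:
  18–48: 60 × 38.9 = 2334
  49–54: 260 × 76.4 = 19,864
  55+: 320 × 72.8 = 23,296
Adjusted estimate = 45,494 / 640 = 71.0844 → 71.1%.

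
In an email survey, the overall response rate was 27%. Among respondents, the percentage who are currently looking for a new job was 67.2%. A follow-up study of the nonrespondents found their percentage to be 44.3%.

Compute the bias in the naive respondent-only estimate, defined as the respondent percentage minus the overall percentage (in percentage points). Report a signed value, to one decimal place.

+16.7 percentage points

Nonresponse fraction = 1 − 0.27 = 0.73.
Bias = (nonresponse fraction) × (respondent percentage − nonrespondent percentage)
     = 0.73 × (67.2 − 44.3) = 0.73 × 22.9 = 16.717.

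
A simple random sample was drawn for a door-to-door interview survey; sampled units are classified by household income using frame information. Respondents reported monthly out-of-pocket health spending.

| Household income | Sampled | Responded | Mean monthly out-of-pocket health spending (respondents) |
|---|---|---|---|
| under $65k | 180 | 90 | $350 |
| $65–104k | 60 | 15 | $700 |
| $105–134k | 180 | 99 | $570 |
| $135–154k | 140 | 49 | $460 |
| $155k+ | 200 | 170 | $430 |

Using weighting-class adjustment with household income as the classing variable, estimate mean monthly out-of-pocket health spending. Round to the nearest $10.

Response rates by class: under $65k 90/180 = 50%, $65–104k 15/60 = 25%, $105–134k 99/180 = 55%, $135–154k 49/140 = 35%, $155k+ 170/200 = 85%.
Each respondent's weight = sampled/responded in their class; summing within a class gives n_sampled, so:
  under $65k: 180 × 350 = 63,000
  $65–104k: 60 × 700 = 42,000
  $105–134k: 180 × 570 = 102,600
  $135–154k: 140 × 460 = 64,400
  $155k+: 200 × 430 = 86,000
Adjusted estimate = 358,000 / 760 = 471.053 → $470.

$470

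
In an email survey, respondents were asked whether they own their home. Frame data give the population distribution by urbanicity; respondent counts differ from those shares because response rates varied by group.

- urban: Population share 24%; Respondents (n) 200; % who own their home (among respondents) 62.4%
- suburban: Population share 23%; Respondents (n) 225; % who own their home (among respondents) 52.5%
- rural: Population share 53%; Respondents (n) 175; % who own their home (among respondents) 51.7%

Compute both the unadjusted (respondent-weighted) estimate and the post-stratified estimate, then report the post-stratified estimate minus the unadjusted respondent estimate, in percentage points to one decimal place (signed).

Naive respondent-only estimate (weights = respondent counts):
  (200/600)×62.4 + (225/600)×52.5 + (175/600)×51.7 = 55.5667%
Reweighting by population urbanicity shares:
  0.24×62.4 + 0.23×52.5 + 0.53×51.7 = 54.452%
Difference = 54.452 − 55.5667 = -1.1147 pp.

-1.1 percentage points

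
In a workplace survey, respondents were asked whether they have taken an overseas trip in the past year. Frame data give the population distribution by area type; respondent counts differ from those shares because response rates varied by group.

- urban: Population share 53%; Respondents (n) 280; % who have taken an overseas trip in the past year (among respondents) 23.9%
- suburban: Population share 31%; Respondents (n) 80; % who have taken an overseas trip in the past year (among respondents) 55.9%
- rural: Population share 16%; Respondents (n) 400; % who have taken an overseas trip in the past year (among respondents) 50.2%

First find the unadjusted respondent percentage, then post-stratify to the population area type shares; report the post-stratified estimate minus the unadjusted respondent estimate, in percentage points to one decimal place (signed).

-3.1 percentage points

Naive respondent-only estimate (weights = respondent counts):
  (280/760)×23.9 + (80/760)×55.9 + (400/760)×50.2 = 41.1105%
Post-stratified estimate weights by population shares:
  0.53×23.9 + 0.31×55.9 + 0.16×50.2 = 38.028%
Difference = 38.028 − 41.1105 = -3.0825 pp.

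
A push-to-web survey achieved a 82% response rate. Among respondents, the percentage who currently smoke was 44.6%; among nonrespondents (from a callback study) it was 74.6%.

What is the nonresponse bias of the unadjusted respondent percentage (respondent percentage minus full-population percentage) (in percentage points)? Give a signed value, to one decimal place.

-5.4 percentage points

Nonresponse fraction = 1 − 0.82 = 0.18.
Bias = (nonresponse fraction) × (respondent percentage − nonrespondent percentage)
     = 0.18 × (44.6 − 74.6) = 0.18 × -30 = -5.4.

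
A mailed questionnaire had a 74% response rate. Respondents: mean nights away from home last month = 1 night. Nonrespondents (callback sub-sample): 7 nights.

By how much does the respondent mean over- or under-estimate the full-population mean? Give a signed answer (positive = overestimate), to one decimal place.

Nonresponse fraction = 1 − 0.74 = 0.26.
Bias = (nonresponse fraction) × (respondent mean − nonrespondent mean)
     = 0.26 × (1 − 7) = 0.26 × -6 = -1.56.

-1.6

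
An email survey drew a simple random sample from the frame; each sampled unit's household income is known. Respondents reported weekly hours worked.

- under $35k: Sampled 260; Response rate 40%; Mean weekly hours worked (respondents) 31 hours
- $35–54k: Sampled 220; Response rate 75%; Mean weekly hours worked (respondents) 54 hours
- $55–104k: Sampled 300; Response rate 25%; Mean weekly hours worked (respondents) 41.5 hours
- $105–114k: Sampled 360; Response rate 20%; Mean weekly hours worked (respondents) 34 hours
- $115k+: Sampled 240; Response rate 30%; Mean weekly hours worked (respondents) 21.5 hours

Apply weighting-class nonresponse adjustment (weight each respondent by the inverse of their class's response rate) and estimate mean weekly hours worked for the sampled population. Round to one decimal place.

36.1

Inverse-response-rate weighting restores each class to its sampled count, so class totals weight by n_sampled:
  under $35k: 260 × 31 = 8060
  $35–54k: 220 × 54 = 11,880
  $55–104k: 300 × 41.5 = 12,450
  $105–114k: 360 × 34 = 12,240
  $115k+: 240 × 21.5 = 5160
Adjusted estimate = 49,790 / 1,380 = 36.0797 → 36.1.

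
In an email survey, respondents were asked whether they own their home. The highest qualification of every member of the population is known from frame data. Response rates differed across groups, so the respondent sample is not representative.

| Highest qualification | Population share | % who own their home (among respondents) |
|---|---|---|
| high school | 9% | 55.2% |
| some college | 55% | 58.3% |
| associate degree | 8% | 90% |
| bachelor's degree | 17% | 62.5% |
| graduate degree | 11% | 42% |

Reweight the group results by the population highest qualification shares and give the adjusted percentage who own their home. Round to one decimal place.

Post-stratification weights by population share, not respondent share:
  high school: 0.09 × 55.2 = 4.968
  some college: 0.55 × 58.3 = 32.065
  associate degree: 0.08 × 90 = 7.2
  bachelor's degree: 0.17 × 62.5 = 10.625
  graduate degree: 0.11 × 42 = 4.62
Post-stratified estimate = 59.478 → 59.5%.

59.5%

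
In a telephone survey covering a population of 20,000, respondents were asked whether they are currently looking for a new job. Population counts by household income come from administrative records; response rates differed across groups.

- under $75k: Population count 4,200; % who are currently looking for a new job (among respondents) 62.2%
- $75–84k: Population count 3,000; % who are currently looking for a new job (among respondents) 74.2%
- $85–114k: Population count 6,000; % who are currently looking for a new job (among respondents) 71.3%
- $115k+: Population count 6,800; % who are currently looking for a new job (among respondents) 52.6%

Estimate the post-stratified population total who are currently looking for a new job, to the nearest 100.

12,700

Estimated count per cell = population count × respondent percentage:
  under $75k: 4,200 × 62.2% = 2612.4
  $75–84k: 3,000 × 74.2% = 2226
  $85–114k: 6,000 × 71.3% = 4278
  $115k+: 6,800 × 52.6% = 3576.8
Estimated total = 12693.2 → 12,700.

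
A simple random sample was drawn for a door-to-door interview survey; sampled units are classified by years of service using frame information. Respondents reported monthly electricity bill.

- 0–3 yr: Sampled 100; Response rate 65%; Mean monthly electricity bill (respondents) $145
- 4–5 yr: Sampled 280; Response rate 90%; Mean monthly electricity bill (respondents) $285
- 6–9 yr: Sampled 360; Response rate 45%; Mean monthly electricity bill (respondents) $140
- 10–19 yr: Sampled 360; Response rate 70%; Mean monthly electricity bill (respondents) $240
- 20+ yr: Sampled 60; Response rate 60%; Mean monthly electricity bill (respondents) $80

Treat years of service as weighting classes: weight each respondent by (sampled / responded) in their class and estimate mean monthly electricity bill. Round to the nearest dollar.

$203

With weight = n_sampled/n_responded per class, the weighted class total is n_sampled:
  0–3 yr: 100 × 145 = 14,500
  4–5 yr: 280 × 285 = 79,800
  6–9 yr: 360 × 140 = 50,400
  10–19 yr: 360 × 240 = 86,400
  20+ yr: 60 × 80 = 4800
Adjusted estimate = 235,900 / 1,160 = 203.362 → $203.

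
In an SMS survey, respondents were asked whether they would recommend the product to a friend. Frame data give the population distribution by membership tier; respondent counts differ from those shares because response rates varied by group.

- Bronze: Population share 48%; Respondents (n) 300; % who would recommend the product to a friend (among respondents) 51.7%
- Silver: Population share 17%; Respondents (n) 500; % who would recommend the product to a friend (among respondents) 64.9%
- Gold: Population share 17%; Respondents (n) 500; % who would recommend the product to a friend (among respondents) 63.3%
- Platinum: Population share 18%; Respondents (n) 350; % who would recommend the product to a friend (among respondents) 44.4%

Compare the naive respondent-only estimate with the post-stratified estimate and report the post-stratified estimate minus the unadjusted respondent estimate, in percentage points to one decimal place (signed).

-3.1 percentage points

Unadjusted (pooled respondent) estimate weights by respondent counts:
  (300/1650)×51.7 + (500/1650)×64.9 + (500/1650)×63.3 + (350/1650)×44.4 = 57.6667%
Post-stratifying to population shares instead:
  0.48×51.7 + 0.17×64.9 + 0.17×63.3 + 0.18×44.4 = 54.602%
Difference = 54.602 − 57.6667 = -3.0647 pp.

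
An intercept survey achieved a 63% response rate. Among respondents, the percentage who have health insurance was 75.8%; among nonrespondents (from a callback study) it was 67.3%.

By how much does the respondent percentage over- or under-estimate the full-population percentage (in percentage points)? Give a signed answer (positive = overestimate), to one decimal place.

Nonresponse fraction = 1 − 0.63 = 0.37.
Bias = (nonresponse fraction) × (respondent percentage − nonrespondent percentage)
     = 0.37 × (75.8 − 67.3) = 0.37 × 8.5 = 3.145.

+3.1 percentage points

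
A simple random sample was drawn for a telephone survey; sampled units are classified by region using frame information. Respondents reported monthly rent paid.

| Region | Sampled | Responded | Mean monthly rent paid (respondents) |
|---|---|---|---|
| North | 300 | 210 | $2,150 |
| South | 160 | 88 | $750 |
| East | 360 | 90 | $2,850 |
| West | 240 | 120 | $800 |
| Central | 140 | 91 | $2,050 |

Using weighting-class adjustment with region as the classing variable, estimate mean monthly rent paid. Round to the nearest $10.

Class response rates: North 210/300 = 70%, South 88/160 = 55%, East 90/360 = 25%, West 120/240 = 50%, Central 91/140 = 65%.
Weighting each respondent by the inverse class response rate inflates each class back to its sampled size, so the class weight is n_sampled:
  North: 300 × 2150 = 645,000
  South: 160 × 750 = 120,000
  East: 360 × 2850 = 1,026,000
  West: 240 × 800 = 192,000
  Central: 140 × 2050 = 287,000
Adjusted estimate = 2,270,000 / 1,200 = 1891.67 → $1,890.

$1,890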